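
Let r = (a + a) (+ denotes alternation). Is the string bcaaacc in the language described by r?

no

Neither a nor a matches bcaaacc.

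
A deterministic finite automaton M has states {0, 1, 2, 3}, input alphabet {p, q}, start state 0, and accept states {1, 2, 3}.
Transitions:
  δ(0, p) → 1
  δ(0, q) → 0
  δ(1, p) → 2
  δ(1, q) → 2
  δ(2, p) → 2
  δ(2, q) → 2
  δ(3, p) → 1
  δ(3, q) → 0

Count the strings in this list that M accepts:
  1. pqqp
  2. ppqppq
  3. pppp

3

pqqp: accepted
ppqppq: accepted
pppp: accepted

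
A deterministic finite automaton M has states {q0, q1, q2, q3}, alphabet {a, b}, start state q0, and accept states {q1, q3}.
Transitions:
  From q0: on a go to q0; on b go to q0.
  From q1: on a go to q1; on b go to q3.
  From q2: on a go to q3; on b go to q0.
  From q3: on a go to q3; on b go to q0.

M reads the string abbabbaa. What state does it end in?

q0 --a--> q0
q0 --b--> q0
q0 --b--> q0
q0 --a--> q0
q0 --b--> q0
q0 --b--> q0
q0 --a--> q0
q0 --a--> q0

q0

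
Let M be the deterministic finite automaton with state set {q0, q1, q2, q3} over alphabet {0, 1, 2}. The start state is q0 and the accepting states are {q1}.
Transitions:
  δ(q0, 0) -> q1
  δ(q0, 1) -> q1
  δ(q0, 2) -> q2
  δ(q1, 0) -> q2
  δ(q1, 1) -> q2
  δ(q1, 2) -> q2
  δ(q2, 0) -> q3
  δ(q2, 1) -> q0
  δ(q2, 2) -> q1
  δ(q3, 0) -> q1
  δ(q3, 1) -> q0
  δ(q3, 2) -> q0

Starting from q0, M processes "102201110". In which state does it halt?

q3

q0 --1--> q1
q1 --0--> q2
q2 --2--> q1
q1 --2--> q2
q2 --0--> q3
q3 --1--> q0
q0 --1--> q1
q1 --1--> q2
q2 --0--> q3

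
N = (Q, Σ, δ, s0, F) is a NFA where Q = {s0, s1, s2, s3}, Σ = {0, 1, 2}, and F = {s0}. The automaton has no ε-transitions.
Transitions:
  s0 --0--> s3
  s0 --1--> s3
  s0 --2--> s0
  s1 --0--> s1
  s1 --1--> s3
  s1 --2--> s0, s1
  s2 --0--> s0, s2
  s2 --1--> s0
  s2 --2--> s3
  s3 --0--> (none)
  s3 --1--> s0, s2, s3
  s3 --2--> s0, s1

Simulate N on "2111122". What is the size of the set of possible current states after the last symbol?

2

Start: {s0}
read 2: {s0}
read 1: {s3}
read 1: {s0, s2, s3}
read 1: {s0, s2, s3}
read 1: {s0, s2, s3}
read 2: {s0, s1, s3}
read 2: {s0, s1}
Final reachable set {s0, s1} has 2 states.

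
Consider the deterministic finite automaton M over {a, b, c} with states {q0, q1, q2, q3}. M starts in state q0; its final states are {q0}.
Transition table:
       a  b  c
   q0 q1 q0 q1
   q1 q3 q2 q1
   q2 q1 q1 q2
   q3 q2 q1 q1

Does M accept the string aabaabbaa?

rejected

q0 --a--> q1
q1 --a--> q3
q3 --b--> q1
q1 --a--> q3
q3 --a--> q2
q2 --b--> q1
q1 --b--> q2
q2 --a--> q1
q1 --a--> q3
End in state q3, which is not an accepting state.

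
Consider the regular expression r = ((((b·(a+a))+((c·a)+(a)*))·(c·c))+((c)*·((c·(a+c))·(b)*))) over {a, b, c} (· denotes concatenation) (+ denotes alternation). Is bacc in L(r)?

yes

The left alternative (((b·(a+a))+((c·a)+(a)*))·(c·c)) matches bacc.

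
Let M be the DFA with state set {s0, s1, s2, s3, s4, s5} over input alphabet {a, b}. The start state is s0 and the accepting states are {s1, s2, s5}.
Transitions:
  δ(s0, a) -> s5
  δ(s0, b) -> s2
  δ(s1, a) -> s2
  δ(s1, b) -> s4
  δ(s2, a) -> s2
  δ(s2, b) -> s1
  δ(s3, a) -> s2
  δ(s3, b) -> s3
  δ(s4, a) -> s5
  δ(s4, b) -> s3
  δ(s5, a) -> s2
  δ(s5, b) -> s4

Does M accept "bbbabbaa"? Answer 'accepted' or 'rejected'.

s0 --b--> s2
s2 --b--> s1
s1 --b--> s4
s4 --a--> s5
s5 --b--> s4
s4 --b--> s3
s3 --a--> s2
s2 --a--> s2
End in state s2, which is an accepting state.

accepted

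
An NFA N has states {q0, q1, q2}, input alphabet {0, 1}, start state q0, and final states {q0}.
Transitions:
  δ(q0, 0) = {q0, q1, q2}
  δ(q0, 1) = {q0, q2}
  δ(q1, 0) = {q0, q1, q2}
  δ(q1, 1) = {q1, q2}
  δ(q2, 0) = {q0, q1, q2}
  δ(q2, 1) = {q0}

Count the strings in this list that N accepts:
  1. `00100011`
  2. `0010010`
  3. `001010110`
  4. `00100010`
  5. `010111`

`00100011`: accepted
`0010010`: accepted
`001010110`: accepted
`00100010`: accepted
`010111`: accepted

5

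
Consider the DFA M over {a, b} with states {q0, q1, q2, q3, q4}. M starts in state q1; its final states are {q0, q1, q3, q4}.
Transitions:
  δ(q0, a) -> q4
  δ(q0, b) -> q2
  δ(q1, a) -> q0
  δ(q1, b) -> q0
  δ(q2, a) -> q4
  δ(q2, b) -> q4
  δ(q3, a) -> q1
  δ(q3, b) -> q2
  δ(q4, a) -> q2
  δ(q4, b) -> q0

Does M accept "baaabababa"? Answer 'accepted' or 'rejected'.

accepted

q1 --b--> q0
q0 --a--> q4
q4 --a--> q2
q2 --a--> q4
q4 --b--> q0
q0 --a--> q4
q4 --b--> q0
q0 --a--> q4
q4 --b--> q0
q0 --a--> q4
End in state q4, which is an accepting state.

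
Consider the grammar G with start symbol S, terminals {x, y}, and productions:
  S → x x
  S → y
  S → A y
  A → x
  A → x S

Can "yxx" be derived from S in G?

no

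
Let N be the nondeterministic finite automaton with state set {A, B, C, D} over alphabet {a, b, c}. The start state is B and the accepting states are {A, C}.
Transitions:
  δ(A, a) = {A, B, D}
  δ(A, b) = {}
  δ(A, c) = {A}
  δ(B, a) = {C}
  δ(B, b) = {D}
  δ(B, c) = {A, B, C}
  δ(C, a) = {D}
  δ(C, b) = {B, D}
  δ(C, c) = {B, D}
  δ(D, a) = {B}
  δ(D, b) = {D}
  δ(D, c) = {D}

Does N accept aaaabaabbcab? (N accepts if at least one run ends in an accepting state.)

Start: {B}
read a: {C}
read a: {D}
read a: {B}
read a: {C}
read b: {B, D}
read a: {B, C}
read a: {C, D}
read b: {B, D}
read b: {D}
read c: {D}
read a: {B}
read b: {D}
Reachable ∩ accepting = {} — empty.

rejected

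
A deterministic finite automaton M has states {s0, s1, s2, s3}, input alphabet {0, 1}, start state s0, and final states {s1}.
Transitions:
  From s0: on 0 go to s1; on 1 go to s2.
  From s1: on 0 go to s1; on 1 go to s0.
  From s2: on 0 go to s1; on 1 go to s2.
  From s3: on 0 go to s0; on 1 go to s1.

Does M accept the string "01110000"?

s0 --0--> s1
s1 --1--> s0
s0 --1--> s2
s2 --1--> s2
s2 --0--> s1
s1 --0--> s1
s1 --0--> s1
s1 --0--> s1
End in state s1, which is an accepting state.

accepted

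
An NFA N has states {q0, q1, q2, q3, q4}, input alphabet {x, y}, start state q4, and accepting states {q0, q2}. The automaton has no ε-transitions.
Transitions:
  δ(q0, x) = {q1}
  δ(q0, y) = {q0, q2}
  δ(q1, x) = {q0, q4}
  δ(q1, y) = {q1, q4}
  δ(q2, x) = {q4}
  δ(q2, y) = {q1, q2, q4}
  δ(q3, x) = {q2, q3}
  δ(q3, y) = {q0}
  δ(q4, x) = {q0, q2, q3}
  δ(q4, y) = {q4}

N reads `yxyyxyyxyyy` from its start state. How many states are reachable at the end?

Start: {q4}
read y: {q4}
read x: {q0, q2, q3}
read y: {q0, q1, q2, q4}
read y: {q0, q1, q2, q4}
read x: {q0, q1, q2, q3, q4}
read y: {q0, q1, q2, q4}
read y: {q0, q1, q2, q4}
read x: {q0, q1, q2, q3, q4}
read y: {q0, q1, q2, q4}
read y: {q0, q1, q2, q4}
read y: {q0, q1, q2, q4}
Final reachable set {q0, q1, q2, q4} has 4 states.

4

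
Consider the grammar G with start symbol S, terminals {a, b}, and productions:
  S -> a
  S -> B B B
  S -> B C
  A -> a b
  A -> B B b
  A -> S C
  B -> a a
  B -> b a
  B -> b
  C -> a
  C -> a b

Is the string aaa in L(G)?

yes

S ⇒ BC ⇒ aaC ⇒ aaa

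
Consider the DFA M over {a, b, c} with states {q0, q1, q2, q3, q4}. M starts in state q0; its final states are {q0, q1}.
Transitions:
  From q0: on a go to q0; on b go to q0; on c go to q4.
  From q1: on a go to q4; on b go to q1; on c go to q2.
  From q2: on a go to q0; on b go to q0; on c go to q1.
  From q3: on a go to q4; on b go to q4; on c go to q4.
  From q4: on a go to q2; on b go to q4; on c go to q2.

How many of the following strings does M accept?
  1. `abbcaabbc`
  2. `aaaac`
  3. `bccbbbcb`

0

`abbcaabbc`: rejected
`aaaac`: rejected
`bccbbbcb`: rejected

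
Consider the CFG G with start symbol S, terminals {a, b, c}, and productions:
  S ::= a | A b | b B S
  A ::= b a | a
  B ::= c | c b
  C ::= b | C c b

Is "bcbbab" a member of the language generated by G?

yes

S ⇒ bBS ⇒ bcbS ⇒ bcbAb ⇒ bcbbab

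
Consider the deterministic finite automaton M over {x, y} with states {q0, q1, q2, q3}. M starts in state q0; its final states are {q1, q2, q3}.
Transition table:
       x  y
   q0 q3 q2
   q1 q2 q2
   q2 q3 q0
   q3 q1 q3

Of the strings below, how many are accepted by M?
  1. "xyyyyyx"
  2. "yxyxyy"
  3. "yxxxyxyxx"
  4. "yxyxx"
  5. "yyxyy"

"xyyyyyx": accepted
"yxyxyy": rejected
"yxxxyxyxx": accepted
"yxyxx": accepted
"yyxyy": accepted

4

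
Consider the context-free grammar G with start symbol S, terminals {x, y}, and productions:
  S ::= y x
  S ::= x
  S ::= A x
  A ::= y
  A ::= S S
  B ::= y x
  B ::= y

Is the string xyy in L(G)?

no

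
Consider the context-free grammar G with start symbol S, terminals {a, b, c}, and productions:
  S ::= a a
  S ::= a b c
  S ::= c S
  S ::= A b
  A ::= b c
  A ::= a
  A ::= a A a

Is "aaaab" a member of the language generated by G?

no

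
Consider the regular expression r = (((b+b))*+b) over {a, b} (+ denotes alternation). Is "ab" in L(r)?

Neither ((b+b))* nor b matches ab.

no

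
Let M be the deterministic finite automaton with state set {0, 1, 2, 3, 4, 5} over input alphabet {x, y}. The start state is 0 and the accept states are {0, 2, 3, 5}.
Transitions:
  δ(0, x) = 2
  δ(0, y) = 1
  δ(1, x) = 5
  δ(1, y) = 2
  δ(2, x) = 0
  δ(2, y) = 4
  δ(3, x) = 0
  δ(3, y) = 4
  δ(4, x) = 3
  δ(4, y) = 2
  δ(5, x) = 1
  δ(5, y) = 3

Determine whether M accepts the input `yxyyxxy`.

0 --y--> 1
1 --x--> 5
5 --y--> 3
3 --y--> 4
4 --x--> 3
3 --x--> 0
0 --y--> 1
End in state 1, which is not an accepting state.

rejected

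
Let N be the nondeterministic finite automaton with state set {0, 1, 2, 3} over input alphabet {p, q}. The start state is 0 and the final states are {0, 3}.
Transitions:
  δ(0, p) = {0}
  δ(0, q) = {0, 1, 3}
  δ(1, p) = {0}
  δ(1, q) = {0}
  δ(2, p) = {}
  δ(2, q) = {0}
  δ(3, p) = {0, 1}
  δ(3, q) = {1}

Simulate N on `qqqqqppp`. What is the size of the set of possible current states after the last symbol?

Start: {0}
read q: {0, 1, 3}
read q: {0, 1, 3}
read q: {0, 1, 3}
read q: {0, 1, 3}
read q: {0, 1, 3}
read p: {0, 1}
read p: {0}
read p: {0}
Final reachable set {0} has 1 state.

1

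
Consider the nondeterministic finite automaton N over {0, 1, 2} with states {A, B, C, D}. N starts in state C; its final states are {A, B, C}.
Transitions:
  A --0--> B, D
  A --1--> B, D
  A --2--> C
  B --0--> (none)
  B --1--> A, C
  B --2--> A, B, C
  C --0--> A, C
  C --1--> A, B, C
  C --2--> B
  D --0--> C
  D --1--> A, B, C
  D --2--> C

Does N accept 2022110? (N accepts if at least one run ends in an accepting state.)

rejected

Start: {C}
read 2: {B}
read 0: {}
The reachable set is empty and stays empty for the remaining 5 symbols.
Reachable ∩ accepting = {} — empty.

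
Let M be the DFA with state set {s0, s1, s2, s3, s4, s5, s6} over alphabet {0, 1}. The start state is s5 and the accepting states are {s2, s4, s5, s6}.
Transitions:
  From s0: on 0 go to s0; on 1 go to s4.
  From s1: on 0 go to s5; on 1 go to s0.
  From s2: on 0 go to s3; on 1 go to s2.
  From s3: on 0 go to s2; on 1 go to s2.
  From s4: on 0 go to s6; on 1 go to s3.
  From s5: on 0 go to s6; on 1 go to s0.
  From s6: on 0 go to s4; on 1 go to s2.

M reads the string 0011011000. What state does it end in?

s3

s5 --0--> s6
s6 --0--> s4
s4 --1--> s3
s3 --1--> s2
s2 --0--> s3
s3 --1--> s2
s2 --1--> s2
s2 --0--> s3
s3 --0--> s2
s2 --0--> s3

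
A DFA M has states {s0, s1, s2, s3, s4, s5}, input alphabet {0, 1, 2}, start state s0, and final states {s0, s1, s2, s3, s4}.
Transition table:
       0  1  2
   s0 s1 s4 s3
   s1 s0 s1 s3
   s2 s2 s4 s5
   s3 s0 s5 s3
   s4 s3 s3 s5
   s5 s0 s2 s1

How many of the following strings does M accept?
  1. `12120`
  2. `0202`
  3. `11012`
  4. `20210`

3

`12120`: accepted
`0202`: accepted
`11012`: rejected
`20210`: accepted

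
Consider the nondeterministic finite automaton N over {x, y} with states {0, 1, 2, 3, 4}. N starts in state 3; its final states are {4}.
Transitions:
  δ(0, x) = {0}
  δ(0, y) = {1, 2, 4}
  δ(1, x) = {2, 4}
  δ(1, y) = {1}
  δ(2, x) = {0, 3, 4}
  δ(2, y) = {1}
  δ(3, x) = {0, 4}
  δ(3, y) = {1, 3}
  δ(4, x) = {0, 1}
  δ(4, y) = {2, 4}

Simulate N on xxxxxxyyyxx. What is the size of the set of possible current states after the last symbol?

5

Start: {3}
read x: {0, 4}
read x: {0, 1}
read x: {0, 2, 4}
read x: {0, 1, 3, 4}
read x: {0, 1, 2, 4}
read x: {0, 1, 2, 3, 4}
read y: {1, 2, 3, 4}
read y: {1, 2, 3, 4}
read y: {1, 2, 3, 4}
read x: {0, 1, 2, 3, 4}
read x: {0, 1, 2, 3, 4}
Final reachable set {0, 1, 2, 3, 4} has 5 states.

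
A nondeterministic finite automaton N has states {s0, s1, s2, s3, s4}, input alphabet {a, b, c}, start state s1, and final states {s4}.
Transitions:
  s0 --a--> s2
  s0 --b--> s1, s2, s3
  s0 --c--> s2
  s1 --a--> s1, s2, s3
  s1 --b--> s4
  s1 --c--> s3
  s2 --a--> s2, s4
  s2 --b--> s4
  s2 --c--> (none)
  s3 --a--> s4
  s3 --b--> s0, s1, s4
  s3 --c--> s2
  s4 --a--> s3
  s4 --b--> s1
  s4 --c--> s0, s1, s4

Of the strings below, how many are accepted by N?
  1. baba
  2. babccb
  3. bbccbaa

2

baba: rejected
babccb: accepted
bbccbaa: accepted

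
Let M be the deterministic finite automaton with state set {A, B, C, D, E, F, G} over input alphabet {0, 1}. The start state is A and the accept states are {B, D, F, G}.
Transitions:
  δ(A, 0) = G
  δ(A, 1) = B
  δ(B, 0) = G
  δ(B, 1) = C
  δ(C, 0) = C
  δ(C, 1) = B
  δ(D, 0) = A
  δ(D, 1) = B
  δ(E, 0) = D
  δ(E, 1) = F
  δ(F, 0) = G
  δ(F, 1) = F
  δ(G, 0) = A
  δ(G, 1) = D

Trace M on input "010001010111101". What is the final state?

A --0--> G
G --1--> D
D --0--> A
A --0--> G
G --0--> A
A --1--> B
B --0--> G
G --1--> D
D --0--> A
A --1--> B
B --1--> C
C --1--> B
B --1--> C
C --0--> C
C --1--> B

B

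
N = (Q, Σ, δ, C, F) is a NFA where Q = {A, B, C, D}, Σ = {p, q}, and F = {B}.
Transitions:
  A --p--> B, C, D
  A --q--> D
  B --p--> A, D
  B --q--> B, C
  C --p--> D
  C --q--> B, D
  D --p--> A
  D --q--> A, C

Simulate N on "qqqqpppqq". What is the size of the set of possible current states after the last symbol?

Start: {C}
read q: {B, D}
read q: {A, B, C}
read q: {B, C, D}
read q: {A, B, C, D}
read p: {A, B, C, D}
read p: {A, B, C, D}
read p: {A, B, C, D}
read q: {A, B, C, D}
read q: {A, B, C, D}
Final reachable set {A, B, C, D} has 4 states.

4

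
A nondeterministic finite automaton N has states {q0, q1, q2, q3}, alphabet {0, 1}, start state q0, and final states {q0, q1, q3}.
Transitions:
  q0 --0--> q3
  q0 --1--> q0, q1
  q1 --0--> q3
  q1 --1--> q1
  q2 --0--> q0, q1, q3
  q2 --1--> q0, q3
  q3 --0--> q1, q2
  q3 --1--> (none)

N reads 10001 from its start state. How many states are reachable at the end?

2

Start: {q0}
read 1: {q0, q1}
read 0: {q3}
read 0: {q1, q2}
read 0: {q0, q1, q3}
read 1: {q0, q1}
Final reachable set {q0, q1} has 2 states.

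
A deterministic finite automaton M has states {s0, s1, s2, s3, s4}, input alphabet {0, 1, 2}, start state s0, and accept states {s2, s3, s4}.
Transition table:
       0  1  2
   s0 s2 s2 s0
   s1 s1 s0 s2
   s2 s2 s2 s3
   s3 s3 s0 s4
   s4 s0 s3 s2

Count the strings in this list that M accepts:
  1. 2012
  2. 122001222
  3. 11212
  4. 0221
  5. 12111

4

2012: accepted
122001222: accepted
11212: rejected
0221: accepted
12111: accepted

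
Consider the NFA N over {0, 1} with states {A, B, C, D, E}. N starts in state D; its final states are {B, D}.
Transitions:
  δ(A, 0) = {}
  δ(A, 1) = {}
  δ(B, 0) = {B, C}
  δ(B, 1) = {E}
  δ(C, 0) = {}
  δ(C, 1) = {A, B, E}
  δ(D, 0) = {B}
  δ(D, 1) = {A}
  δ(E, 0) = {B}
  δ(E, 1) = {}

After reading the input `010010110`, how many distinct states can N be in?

Start: {D}
read 0: {B}
read 1: {E}
read 0: {B}
read 0: {B, C}
read 1: {A, B, E}
read 0: {B, C}
read 1: {A, B, E}
read 1: {E}
read 0: {B}
Final reachable set {B} has 1 state.

1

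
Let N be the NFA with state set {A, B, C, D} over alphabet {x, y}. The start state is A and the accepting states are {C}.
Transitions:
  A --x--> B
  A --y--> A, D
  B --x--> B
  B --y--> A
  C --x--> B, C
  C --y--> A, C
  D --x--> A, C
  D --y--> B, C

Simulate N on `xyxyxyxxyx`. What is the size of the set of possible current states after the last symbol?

Start: {A}
read x: {B}
read y: {A}
read x: {B}
read y: {A}
read x: {B}
read y: {A}
read x: {B}
read x: {B}
read y: {A}
read x: {B}
Final reachable set {B} has 1 state.

1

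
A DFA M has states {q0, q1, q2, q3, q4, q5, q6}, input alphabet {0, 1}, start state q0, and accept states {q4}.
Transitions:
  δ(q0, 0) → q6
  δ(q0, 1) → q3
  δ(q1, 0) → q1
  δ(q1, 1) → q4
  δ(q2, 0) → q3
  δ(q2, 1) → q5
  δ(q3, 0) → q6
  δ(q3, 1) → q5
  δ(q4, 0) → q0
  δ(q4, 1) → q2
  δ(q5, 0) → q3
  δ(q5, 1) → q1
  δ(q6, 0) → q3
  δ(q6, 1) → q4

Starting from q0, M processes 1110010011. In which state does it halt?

q0 --1--> q3
q3 --1--> q5
q5 --1--> q1
q1 --0--> q1
q1 --0--> q1
q1 --1--> q4
q4 --0--> q0
q0 --0--> q6
q6 --1--> q4
q4 --1--> q2

q2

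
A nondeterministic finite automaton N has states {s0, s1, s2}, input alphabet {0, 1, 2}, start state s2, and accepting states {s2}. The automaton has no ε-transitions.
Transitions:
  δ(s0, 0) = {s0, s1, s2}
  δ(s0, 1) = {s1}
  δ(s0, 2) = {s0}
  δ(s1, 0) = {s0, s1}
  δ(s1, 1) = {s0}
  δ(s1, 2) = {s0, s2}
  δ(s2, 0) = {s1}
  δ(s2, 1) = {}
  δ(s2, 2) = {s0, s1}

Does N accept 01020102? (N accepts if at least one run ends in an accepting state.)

Start: {s2}
read 0: {s1}
read 1: {s0}
read 0: {s0, s1, s2}
read 2: {s0, s1, s2}
read 0: {s0, s1, s2}
read 1: {s0, s1}
read 0: {s0, s1, s2}
read 2: {s0, s1, s2}
Reachable ∩ accepting = {s2} — nonempty.

accepted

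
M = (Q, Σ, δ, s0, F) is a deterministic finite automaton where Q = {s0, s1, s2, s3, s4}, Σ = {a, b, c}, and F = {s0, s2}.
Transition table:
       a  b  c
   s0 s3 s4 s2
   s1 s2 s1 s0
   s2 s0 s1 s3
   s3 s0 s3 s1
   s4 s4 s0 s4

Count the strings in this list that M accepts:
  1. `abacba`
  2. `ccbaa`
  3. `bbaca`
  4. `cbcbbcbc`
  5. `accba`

3

`abacba`: accepted
`ccbaa`: rejected
`bbaca`: accepted
`cbcbbcbc`: accepted
`accba`: rejected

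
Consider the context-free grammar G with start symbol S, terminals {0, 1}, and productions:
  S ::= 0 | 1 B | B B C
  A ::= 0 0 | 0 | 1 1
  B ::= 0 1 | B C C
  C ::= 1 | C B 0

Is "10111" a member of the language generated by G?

yes

S ⇒ 1B ⇒ 1BCC ⇒ 101CC ⇒ 1011C ⇒ 10111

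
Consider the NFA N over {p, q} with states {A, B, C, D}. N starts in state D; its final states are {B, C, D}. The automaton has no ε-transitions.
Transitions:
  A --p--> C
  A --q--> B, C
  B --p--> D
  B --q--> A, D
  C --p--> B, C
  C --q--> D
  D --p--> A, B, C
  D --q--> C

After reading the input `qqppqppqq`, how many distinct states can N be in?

Start: {D}
read q: {C}
read q: {D}
read p: {A, B, C}
read p: {B, C, D}
read q: {A, C, D}
read p: {A, B, C}
read p: {B, C, D}
read q: {A, C, D}
read q: {B, C, D}
Final reachable set {B, C, D} has 3 states.

3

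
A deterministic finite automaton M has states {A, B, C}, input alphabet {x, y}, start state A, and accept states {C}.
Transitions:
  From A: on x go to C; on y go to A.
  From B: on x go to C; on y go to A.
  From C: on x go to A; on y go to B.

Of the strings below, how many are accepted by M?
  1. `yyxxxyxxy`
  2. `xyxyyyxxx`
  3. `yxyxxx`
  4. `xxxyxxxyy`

`yyxxxyxxy`: rejected
`xyxyyyxxx`: accepted
`yxyxxx`: accepted
`xxxyxxxyy`: rejected

2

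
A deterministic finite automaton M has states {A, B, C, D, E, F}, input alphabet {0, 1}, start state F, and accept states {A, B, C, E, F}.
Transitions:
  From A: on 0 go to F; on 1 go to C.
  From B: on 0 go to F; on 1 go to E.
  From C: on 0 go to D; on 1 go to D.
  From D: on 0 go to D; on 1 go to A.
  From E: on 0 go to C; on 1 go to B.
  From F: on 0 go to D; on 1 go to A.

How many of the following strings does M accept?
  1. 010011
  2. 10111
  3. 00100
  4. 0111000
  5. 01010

2

010011: accepted
10111: rejected
00100: rejected
0111000: rejected
01010: accepted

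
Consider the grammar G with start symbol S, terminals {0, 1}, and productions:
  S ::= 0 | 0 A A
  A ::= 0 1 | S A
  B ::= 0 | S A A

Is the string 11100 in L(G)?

no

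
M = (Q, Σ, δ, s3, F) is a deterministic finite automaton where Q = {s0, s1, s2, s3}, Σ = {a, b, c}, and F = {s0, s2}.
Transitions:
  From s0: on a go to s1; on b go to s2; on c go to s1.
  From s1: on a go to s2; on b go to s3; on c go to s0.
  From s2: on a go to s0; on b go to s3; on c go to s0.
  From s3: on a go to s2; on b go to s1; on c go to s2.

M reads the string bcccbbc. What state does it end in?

s2

s3 --b--> s1
s1 --c--> s0
s0 --c--> s1
s1 --c--> s0
s0 --b--> s2
s2 --b--> s3
s3 --c--> s2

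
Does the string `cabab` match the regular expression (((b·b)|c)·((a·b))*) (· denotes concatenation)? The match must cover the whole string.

yes

Split as c·abab: ((b·b)|c) matches c and ((a·b))* matches abab.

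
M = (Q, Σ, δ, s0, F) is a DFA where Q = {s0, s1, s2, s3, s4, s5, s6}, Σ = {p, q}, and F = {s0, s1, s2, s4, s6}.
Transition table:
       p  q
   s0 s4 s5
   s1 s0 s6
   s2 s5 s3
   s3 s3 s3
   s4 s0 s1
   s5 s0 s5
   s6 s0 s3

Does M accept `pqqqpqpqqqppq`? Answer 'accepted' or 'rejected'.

rejected

s0 --p--> s4
s4 --q--> s1
s1 --q--> s6
s6 --q--> s3
s3 --p--> s3
s3 --q--> s3
s3 --p--> s3
s3 --q--> s3
s3 --q--> s3
s3 --q--> s3
s3 --p--> s3
s3 --p--> s3
s3 --q--> s3
End in state s3, which is not an accepting state.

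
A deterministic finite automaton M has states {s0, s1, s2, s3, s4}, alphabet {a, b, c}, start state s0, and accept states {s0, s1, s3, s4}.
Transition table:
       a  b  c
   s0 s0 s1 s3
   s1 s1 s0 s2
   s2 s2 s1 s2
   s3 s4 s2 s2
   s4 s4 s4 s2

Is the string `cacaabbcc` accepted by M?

rejected

s0 --c--> s3
s3 --a--> s4
s4 --c--> s2
s2 --a--> s2
s2 --a--> s2
s2 --b--> s1
s1 --b--> s0
s0 --c--> s3
s3 --c--> s2
End in state s2, which is not an accepting state.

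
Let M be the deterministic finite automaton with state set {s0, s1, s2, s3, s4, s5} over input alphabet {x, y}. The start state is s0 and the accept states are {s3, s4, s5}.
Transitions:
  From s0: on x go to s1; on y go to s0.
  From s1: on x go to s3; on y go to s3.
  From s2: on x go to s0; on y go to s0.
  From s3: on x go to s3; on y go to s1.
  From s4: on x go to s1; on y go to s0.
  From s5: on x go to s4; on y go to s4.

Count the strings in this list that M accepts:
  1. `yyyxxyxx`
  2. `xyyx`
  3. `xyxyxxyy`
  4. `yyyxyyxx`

`yyyxxyxx`: accepted
`xyyx`: accepted
`xyxyxxyy`: accepted
`yyyxyyxx`: accepted

4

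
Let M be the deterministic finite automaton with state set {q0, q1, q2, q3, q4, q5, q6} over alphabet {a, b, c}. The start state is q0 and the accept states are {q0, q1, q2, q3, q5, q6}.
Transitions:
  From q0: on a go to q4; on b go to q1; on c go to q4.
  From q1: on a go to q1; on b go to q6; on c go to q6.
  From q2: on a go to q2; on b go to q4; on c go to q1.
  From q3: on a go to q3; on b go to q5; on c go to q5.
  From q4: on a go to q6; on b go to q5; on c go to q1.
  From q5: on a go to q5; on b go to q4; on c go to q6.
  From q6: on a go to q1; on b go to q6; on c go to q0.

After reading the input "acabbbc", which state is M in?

q0

q0 --a--> q4
q4 --c--> q1
q1 --a--> q1
q1 --b--> q6
q6 --b--> q6
q6 --b--> q6
q6 --c--> q0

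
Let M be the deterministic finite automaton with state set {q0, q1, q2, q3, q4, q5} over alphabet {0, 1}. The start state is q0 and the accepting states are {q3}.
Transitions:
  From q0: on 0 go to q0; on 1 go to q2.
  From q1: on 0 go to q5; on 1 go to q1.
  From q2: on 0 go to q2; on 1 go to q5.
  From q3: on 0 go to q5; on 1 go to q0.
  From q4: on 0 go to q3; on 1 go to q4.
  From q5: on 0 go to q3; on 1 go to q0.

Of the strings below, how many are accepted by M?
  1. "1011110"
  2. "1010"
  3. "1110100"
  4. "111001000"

2

"1011110": accepted
"1010": accepted
"1110100": rejected
"111001000": rejected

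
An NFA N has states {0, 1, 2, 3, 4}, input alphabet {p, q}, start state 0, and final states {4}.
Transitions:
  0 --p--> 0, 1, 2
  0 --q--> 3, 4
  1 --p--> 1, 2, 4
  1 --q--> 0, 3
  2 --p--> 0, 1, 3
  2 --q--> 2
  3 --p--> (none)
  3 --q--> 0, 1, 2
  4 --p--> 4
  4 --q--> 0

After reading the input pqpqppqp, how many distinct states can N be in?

Start: {0}
read p: {0, 1, 2}
read q: {0, 2, 3, 4}
read p: {0, 1, 2, 3, 4}
read q: {0, 1, 2, 3, 4}
read p: {0, 1, 2, 3, 4}
read p: {0, 1, 2, 3, 4}
read q: {0, 1, 2, 3, 4}
read p: {0, 1, 2, 3, 4}
Final reachable set {0, 1, 2, 3, 4} has 5 states.

5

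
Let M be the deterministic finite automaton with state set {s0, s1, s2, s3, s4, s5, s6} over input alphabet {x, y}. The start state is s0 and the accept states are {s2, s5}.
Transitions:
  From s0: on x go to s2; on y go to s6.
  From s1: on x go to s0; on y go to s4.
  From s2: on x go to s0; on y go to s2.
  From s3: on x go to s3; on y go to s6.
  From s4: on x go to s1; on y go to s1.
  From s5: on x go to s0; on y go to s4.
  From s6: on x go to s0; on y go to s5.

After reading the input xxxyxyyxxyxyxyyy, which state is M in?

s0 --x--> s2
s2 --x--> s0
s0 --x--> s2
s2 --y--> s2
s2 --x--> s0
s0 --y--> s6
s6 --y--> s5
s5 --x--> s0
s0 --x--> s2
s2 --y--> s2
s2 --x--> s0
s0 --y--> s6
s6 --x--> s0
s0 --y--> s6
s6 --y--> s5
s5 --y--> s4

s4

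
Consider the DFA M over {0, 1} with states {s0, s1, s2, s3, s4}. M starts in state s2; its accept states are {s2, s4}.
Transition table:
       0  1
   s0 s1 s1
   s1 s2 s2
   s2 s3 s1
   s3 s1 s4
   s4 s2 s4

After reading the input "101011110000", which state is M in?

s2 --1--> s1
s1 --0--> s2
s2 --1--> s1
s1 --0--> s2
s2 --1--> s1
s1 --1--> s2
s2 --1--> s1
s1 --1--> s2
s2 --0--> s3
s3 --0--> s1
s1 --0--> s2
s2 --0--> s3

s3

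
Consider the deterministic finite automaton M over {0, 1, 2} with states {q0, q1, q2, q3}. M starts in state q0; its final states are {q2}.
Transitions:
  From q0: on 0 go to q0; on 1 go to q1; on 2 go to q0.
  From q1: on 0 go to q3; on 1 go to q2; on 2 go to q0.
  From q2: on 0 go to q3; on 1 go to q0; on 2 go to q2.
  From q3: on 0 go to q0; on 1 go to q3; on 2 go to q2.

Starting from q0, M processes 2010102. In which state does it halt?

q0 --2--> q0
q0 --0--> q0
q0 --1--> q1
q1 --0--> q3
q3 --1--> q3
q3 --0--> q0
q0 --2--> q0

q0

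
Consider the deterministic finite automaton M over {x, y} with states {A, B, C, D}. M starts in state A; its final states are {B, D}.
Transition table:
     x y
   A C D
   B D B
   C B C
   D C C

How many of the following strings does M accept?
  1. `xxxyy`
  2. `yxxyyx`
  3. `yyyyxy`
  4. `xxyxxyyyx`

3

`xxxyy`: rejected
`yxxyyx`: accepted
`yyyyxy`: accepted
`xxyxxyyyx`: accepted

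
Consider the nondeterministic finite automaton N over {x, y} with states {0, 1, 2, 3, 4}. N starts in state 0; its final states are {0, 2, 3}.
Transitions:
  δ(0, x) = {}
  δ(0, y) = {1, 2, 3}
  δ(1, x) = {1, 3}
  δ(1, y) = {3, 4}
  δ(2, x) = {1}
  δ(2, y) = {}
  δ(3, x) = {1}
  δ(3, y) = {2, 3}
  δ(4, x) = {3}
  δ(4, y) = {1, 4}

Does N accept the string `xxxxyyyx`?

rejected

Start: {0}
read x: {}
The reachable set is empty and stays empty for the remaining 7 symbols.
Reachable ∩ accepting = {} — empty.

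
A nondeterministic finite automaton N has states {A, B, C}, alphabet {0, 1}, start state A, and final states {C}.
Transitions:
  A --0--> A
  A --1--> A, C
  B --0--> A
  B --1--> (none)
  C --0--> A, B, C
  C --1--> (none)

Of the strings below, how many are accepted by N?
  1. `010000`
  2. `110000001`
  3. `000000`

`010000`: accepted
`110000001`: accepted
`000000`: rejected

2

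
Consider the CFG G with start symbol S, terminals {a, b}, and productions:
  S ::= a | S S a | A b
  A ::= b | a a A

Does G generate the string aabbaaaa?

yes

S ⇒ SSa ⇒ SSaSa ⇒ AbSaSa ⇒ aaAbSaSa ⇒ aabbSaSa ⇒ aabbaaSa ⇒ aabbaaaa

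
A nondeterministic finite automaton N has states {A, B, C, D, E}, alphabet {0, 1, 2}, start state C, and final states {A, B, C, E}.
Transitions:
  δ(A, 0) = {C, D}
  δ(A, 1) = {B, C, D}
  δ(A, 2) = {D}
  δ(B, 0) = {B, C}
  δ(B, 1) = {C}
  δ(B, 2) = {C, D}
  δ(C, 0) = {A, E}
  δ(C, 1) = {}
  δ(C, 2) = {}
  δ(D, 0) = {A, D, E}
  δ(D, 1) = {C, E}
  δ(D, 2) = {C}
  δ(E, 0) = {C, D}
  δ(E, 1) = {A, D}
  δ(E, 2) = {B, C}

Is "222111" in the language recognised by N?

rejected

Start: {C}
read 2: {}
The reachable set is empty and stays empty for the remaining 5 symbols.
Reachable ∩ accepting = {} — empty.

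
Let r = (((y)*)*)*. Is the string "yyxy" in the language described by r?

yyxy cannot be split into zero or more pieces each matching ((y)*)*.

no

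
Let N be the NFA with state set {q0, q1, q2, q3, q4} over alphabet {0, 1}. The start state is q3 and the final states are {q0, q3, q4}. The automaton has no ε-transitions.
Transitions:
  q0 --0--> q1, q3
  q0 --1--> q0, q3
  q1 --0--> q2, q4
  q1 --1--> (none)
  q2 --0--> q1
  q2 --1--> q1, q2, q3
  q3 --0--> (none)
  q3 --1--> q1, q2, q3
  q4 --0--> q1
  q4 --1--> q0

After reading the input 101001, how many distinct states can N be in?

4

Start: {q3}
read 1: {q1, q2, q3}
read 0: {q1, q2, q4}
read 1: {q0, q1, q2, q3}
read 0: {q1, q2, q3, q4}
read 0: {q1, q2, q4}
read 1: {q0, q1, q2, q3}
Final reachable set {q0, q1, q2, q3} has 4 states.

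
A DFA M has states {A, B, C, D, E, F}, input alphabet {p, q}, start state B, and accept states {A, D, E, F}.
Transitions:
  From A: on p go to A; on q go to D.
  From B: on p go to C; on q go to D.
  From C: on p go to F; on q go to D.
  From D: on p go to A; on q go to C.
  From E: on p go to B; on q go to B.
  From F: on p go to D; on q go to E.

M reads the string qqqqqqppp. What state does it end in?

B --q--> D
D --q--> C
C --q--> D
D --q--> C
C --q--> D
D --q--> C
C --p--> F
F --p--> D
D --p--> A

A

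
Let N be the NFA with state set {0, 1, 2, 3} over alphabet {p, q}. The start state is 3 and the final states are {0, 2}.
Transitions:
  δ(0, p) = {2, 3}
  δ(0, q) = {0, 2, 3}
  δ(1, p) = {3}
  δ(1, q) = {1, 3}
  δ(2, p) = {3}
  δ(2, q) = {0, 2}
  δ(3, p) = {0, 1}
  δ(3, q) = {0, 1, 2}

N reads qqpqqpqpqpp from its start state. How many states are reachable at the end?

Start: {3}
read q: {0, 1, 2}
read q: {0, 1, 2, 3}
read p: {0, 1, 2, 3}
read q: {0, 1, 2, 3}
read q: {0, 1, 2, 3}
read p: {0, 1, 2, 3}
read q: {0, 1, 2, 3}
read p: {0, 1, 2, 3}
read q: {0, 1, 2, 3}
read p: {0, 1, 2, 3}
read p: {0, 1, 2, 3}
Final reachable set {0, 1, 2, 3} has 4 states.

4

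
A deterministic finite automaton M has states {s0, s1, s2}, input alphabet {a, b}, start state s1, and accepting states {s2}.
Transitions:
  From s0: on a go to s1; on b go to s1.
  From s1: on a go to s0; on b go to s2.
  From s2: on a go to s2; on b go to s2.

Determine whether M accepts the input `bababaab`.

s1 --b--> s2
s2 --a--> s2
s2 --b--> s2
s2 --a--> s2
s2 --b--> s2
s2 --a--> s2
s2 --a--> s2
s2 --b--> s2
End in state s2, which is an accepting state.

accepted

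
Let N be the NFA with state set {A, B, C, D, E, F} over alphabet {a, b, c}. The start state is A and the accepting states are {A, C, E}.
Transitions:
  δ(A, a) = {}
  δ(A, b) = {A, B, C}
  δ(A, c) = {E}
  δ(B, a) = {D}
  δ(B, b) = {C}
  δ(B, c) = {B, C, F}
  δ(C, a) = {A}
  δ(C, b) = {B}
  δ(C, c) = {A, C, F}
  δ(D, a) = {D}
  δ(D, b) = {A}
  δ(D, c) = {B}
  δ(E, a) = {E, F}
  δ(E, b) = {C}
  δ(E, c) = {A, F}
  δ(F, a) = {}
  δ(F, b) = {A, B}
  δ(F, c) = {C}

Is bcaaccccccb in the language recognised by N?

Start: {A}
read b: {A, B, C}
read c: {A, B, C, E, F}
read a: {A, D, E, F}
read a: {D, E, F}
read c: {A, B, C, F}
read c: {A, B, C, E, F}
read c: {A, B, C, E, F}
read c: {A, B, C, E, F}
read c: {A, B, C, E, F}
read c: {A, B, C, E, F}
read b: {A, B, C}
Reachable ∩ accepting = {A, C} — nonempty.

accepted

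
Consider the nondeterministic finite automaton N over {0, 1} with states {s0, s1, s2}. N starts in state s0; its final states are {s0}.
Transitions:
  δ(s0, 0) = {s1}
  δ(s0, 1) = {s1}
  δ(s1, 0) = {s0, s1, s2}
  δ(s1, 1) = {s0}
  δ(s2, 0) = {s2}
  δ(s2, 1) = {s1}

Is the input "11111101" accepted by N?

accepted

Start: {s0}
read 1: {s1}
read 1: {s0}
read 1: {s1}
read 1: {s0}
read 1: {s1}
read 1: {s0}
read 0: {s1}
read 1: {s0}
Reachable ∩ accepting = {s0} — nonempty.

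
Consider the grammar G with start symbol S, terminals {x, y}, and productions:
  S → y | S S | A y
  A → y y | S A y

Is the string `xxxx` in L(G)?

no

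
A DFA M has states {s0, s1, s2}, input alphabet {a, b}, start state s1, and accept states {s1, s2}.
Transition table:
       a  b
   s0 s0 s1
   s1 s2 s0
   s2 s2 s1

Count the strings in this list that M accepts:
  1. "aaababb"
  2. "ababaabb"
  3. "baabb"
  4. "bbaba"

1

"aaababb": rejected
"ababaabb": rejected
"baabb": rejected
"bbaba": accepted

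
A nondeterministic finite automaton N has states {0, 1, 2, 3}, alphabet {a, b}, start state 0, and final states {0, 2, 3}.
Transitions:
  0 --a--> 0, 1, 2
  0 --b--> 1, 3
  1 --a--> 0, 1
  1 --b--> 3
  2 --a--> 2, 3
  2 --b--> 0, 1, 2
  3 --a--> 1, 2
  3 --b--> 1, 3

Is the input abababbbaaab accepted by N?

accepted

Start: {0}
read a: {0, 1, 2}
read b: {0, 1, 2, 3}
read a: {0, 1, 2, 3}
read b: {0, 1, 2, 3}
read a: {0, 1, 2, 3}
read b: {0, 1, 2, 3}
read b: {0, 1, 2, 3}
read b: {0, 1, 2, 3}
read a: {0, 1, 2, 3}
read a: {0, 1, 2, 3}
read a: {0, 1, 2, 3}
read b: {0, 1, 2, 3}
Reachable ∩ accepting = {0, 2, 3} — nonempty.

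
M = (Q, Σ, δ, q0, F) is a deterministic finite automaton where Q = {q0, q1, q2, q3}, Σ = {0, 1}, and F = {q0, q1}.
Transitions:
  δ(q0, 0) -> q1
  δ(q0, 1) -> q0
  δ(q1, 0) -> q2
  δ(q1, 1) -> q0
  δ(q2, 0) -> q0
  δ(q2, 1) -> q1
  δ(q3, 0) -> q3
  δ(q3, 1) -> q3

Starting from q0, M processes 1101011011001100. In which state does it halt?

q0 --1--> q0
q0 --1--> q0
q0 --0--> q1
q1 --1--> q0
q0 --0--> q1
q1 --1--> q0
q0 --1--> q0
q0 --0--> q1
q1 --1--> q0
q0 --1--> q0
q0 --0--> q1
q1 --0--> q2
q2 --1--> q1
q1 --1--> q0
q0 --0--> q1
q1 --0--> q2

q2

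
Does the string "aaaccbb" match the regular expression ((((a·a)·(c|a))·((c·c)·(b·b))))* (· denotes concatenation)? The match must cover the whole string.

yes

Split into 1 piece aaaccbb; each matches (((a·a)·(c|a))·((c·c)·(b·b))).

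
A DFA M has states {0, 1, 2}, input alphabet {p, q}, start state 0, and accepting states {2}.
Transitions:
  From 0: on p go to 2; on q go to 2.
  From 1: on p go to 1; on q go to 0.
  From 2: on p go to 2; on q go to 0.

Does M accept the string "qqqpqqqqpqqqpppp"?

accepted

0 --q--> 2
2 --q--> 0
0 --q--> 2
2 --p--> 2
2 --q--> 0
0 --q--> 2
2 --q--> 0
0 --q--> 2
2 --p--> 2
2 --q--> 0
0 --q--> 2
2 --q--> 0
0 --p--> 2
2 --p--> 2
2 --p--> 2
2 --p--> 2
End in state 2, which is an accepting state.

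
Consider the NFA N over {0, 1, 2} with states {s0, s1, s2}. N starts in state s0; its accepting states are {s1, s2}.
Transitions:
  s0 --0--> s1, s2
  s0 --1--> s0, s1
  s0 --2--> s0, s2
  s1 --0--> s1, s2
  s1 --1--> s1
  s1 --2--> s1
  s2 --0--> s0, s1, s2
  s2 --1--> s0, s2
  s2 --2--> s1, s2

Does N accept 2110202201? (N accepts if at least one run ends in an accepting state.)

accepted

Start: {s0}
read 2: {s0, s2}
read 1: {s0, s1, s2}
read 1: {s0, s1, s2}
read 0: {s0, s1, s2}
read 2: {s0, s1, s2}
read 0: {s0, s1, s2}
read 2: {s0, s1, s2}
read 2: {s0, s1, s2}
read 0: {s0, s1, s2}
read 1: {s0, s1, s2}
Reachable ∩ accepting = {s1, s2} — nonempty.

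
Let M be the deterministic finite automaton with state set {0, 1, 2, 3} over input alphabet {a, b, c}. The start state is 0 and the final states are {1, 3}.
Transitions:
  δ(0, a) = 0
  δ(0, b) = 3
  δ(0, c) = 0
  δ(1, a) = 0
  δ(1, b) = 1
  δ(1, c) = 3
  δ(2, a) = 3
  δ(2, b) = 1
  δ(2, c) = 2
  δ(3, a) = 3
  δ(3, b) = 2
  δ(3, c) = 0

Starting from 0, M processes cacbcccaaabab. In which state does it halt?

0 --c--> 0
0 --a--> 0
0 --c--> 0
0 --b--> 3
3 --c--> 0
0 --c--> 0
0 --c--> 0
0 --a--> 0
0 --a--> 0
0 --a--> 0
0 --b--> 3
3 --a--> 3
3 --b--> 2

2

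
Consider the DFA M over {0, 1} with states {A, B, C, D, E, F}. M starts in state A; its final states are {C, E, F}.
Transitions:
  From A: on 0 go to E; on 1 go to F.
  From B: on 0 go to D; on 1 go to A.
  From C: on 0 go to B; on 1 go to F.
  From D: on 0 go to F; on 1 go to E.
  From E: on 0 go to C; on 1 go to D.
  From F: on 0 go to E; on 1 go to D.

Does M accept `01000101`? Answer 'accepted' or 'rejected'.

rejected

A --0--> E
E --1--> D
D --0--> F
F --0--> E
E --0--> C
C --1--> F
F --0--> E
E --1--> D
End in state D, which is not an accepting state.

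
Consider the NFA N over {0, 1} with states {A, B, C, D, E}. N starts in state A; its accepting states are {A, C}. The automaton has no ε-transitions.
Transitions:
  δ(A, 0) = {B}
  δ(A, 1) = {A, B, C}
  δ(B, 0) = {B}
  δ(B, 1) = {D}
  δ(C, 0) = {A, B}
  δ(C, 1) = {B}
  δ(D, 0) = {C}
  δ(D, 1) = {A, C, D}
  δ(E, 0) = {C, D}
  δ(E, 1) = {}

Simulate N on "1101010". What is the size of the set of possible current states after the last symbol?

3

Start: {A}
read 1: {A, B, C}
read 1: {A, B, C, D}
read 0: {A, B, C}
read 1: {A, B, C, D}
read 0: {A, B, C}
read 1: {A, B, C, D}
read 0: {A, B, C}
Final reachable set {A, B, C} has 3 states.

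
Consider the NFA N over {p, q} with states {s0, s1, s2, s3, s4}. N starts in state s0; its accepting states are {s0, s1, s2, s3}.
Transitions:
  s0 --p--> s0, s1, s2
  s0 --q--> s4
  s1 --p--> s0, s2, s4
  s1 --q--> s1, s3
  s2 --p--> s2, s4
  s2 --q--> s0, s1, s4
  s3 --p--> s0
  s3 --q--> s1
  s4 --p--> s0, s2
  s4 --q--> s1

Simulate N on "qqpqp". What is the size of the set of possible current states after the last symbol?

4

Start: {s0}
read q: {s4}
read q: {s1}
read p: {s0, s2, s4}
read q: {s0, s1, s4}
read p: {s0, s1, s2, s4}
Final reachable set {s0, s1, s2, s4} has 4 states.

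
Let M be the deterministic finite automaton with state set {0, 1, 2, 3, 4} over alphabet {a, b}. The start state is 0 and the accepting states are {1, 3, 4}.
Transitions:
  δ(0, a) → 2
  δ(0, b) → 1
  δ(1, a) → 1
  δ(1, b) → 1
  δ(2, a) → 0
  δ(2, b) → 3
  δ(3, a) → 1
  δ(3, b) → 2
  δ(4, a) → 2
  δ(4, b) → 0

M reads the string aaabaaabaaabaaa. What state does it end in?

1

0 --a--> 2
2 --a--> 0
0 --a--> 2
2 --b--> 3
3 --a--> 1
1 --a--> 1
1 --a--> 1
1 --b--> 1
1 --a--> 1
1 --a--> 1
1 --a--> 1
1 --b--> 1
1 --a--> 1
1 --a--> 1
1 --a--> 1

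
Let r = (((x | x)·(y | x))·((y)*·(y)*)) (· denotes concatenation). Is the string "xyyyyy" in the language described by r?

yes

Split as xy·yyyy: ((x|x)·(y|x)) matches xy and ((y)*·(y)*) matches yyyy.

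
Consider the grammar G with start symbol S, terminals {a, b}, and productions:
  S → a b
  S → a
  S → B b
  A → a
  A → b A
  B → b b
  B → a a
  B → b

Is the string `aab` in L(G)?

S ⇒ Bb ⇒ aab

yes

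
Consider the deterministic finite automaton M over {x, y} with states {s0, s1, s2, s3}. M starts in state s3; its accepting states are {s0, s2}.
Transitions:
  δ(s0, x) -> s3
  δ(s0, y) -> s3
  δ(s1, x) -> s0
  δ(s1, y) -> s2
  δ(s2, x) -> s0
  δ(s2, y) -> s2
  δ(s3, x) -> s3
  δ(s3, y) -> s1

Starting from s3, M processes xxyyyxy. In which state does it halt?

s3 --x--> s3
s3 --x--> s3
s3 --y--> s1
s1 --y--> s2
s2 --y--> s2
s2 --x--> s0
s0 --y--> s3

s3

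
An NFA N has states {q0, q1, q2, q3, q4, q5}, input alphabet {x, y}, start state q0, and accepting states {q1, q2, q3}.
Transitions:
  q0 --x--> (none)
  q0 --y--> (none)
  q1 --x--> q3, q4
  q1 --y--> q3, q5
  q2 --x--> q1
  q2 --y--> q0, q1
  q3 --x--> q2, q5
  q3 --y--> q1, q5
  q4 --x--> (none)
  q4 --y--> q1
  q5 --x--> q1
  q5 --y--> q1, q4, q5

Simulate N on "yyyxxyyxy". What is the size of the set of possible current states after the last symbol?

Start: {q0}
read y: {}
The reachable set is empty and stays empty for the remaining 8 symbols.
Final reachable set {} has 0 states.

0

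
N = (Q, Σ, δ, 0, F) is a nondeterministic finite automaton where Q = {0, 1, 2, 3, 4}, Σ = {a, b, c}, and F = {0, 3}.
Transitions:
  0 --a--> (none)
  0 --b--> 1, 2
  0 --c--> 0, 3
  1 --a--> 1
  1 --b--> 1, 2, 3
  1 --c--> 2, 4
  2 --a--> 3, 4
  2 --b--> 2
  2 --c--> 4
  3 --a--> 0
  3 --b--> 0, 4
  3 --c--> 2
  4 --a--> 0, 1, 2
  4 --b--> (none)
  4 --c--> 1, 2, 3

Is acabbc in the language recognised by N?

rejected

Start: {0}
read a: {}
The reachable set is empty and stays empty for the remaining 5 symbols.
Reachable ∩ accepting = {} — empty.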